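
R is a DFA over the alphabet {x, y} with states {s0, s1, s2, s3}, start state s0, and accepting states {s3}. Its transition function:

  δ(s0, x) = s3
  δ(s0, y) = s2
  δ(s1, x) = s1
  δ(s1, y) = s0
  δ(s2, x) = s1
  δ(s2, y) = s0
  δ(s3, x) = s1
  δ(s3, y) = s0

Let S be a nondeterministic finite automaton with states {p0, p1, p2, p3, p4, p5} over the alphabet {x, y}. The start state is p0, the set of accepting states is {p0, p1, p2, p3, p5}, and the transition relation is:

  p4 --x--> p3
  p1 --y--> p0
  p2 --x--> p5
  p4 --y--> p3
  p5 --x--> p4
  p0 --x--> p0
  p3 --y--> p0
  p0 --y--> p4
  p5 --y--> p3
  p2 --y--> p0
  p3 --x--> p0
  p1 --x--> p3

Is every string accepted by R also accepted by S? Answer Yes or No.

Exploring the product automaton R × S from the start pair (s0, p0), following both machines on each input symbol, reaches 10 state pairs: (s0, p0), (s3, p0), (s2, p4), (s1, p0), (s0, p4), (s1, p3), (s0, p3), (s3, p3), (s2, p3), (s2, p0).
R accepts in {s3} and S accepts in {p0, p1, p2, p3, p5}. The reachable pairs whose R-component is accepting are (s3, p0), (s3, p3); in each of them the S-component is accepting too, so the product for L(R) \ L(S) (R-component accepting, S-component rejecting) has no reachable accepting pair and the difference is empty.
Hence every string in L(R) is also in L(S).

Yes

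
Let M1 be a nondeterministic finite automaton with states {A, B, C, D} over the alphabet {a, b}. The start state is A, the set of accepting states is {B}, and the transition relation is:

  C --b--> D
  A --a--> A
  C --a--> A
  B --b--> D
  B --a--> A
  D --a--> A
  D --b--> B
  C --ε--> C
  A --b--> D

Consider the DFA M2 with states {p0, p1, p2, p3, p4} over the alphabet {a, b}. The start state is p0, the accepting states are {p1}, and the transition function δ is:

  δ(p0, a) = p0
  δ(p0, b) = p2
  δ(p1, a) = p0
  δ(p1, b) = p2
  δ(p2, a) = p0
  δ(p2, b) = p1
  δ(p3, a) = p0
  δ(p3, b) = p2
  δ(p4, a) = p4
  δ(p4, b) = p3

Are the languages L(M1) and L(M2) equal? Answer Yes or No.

Exploring the product automaton M1 × M2 from the start pair (A, p0), following both machines on each input symbol, reaches 3 state pairs: (A, p0), (D, p2), (B, p1).
M1 accepts in {B} and M2 accepts in {p1}. In every reachable pair the two components are either both accepting — (B, p1) — or both non-accepting, so no string is accepted by exactly one of the machines: L(M1) \ L(M2) and L(M2) \ L(M1) are both empty.
Hence every string is accepted by M1 iff it is accepted by M2, and the two languages coincide.

Yes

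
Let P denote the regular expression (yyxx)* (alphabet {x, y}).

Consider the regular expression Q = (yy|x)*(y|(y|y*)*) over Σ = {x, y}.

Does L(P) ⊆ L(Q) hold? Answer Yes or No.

Converting the expression P to a DFA (subset construction, then merging equivalent states) gives the minimal DFA with states {p0, p1, p2, p3, p4}, start state p0, accepting states {p0} and transitions p0: x→p1, y→p2; p1: x→p1, y→p1; p2: x→p1, y→p3; p3: x→p4, y→p1; p4: x→p0, y→p1.
Converting the expression Q to a DFA (subset construction, then merging equivalent states) gives the minimal DFA with states {q0, q1, q2}, start state q0, accepting states {q0, q1} and transitions q0: x→q0, y→q1; q1: x→q2, y→q0; q2: x→q2, y→q2.
Exploring the product automaton P × Q from the start pair (p0, q0), following both machines on each input symbol, reaches 7 state pairs: (p0, q0), (p1, q0), (p2, q1), (p1, q1), (p1, q2), (p3, q0), (p4, q0).
P accepts in {p0} and Q accepts in {q0, q1}. The reachable pairs whose P-component is accepting are (p0, q0); in each of them the Q-component is accepting too, so the product for L(P) \ L(Q) (P-component accepting, Q-component rejecting) has no reachable accepting pair and the difference is empty.
Hence every string in L(P) is also in L(Q).

Yes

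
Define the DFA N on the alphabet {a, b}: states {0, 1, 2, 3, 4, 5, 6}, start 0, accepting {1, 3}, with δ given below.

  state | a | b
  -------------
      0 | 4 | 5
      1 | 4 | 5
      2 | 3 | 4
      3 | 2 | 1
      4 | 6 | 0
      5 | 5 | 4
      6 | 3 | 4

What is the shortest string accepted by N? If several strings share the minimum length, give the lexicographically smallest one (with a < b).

A breadth-first search from 0 reaches an accepting state first via the path 0 → 4 → 6 → 3 on input aaa.
No string of length < 3 is accepted (BFS exhausts all shorter strings without reaching an accepting state), and aaa is the lexicographically least accepting string of length 3.

aaa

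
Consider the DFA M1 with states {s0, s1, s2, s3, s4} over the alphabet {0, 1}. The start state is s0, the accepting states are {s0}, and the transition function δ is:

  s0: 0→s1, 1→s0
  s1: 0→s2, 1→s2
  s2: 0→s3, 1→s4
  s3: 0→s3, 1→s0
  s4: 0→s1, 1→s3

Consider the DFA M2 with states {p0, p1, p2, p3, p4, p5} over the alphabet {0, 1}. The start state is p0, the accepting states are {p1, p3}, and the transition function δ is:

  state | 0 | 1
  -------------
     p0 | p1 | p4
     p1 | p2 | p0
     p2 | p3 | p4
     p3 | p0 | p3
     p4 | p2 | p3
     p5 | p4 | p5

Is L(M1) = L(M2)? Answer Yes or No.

The empty string ε is accepted by M1 but rejected by M2.
So L(M1) ≠ L(M2).

No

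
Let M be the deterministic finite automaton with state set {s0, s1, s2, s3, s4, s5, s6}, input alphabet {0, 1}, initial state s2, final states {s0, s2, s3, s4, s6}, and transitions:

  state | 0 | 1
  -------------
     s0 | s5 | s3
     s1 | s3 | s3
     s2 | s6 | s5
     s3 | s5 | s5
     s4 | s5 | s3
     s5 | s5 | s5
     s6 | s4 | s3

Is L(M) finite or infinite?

finite

The useful states (reachable from s2 and able to reach an accepting state) are {s2, s3, s4, s6}.
Restricted to these states the transition graph has no cycle, so every accepting path has bounded length and L is finite.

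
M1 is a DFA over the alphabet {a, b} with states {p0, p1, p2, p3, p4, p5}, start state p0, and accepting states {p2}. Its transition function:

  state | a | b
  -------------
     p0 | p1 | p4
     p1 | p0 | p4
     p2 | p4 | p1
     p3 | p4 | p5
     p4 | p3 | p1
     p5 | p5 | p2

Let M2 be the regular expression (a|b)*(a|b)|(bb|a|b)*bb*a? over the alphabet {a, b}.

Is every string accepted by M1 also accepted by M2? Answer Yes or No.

Yes

Converting the expression M2 to a DFA (subset construction, then merging equivalent states) gives the minimal DFA with states {r0, r1}, start state r0, accepting states {r1} and transitions r0: a→r1, b→r1; r1: a→r1, b→r1.
Exploring the product automaton M1 × M2 from the start pair (p0, r0), following both machines on each input symbol, reaches 7 state pairs: (p0, r0), (p1, r1), (p4, r1), (p0, r1), (p3, r1), (p5, r1), (p2, r1).
M1 accepts in {p2} and M2 accepts in {r1}. The reachable pairs whose M1-component is accepting are (p2, r1); in each of them the M2-component is accepting too, so the product for L(M1) \ L(M2) (M1-component accepting, M2-component rejecting) has no reachable accepting pair and the difference is empty.
Hence every string in L(M1) is also in L(M2).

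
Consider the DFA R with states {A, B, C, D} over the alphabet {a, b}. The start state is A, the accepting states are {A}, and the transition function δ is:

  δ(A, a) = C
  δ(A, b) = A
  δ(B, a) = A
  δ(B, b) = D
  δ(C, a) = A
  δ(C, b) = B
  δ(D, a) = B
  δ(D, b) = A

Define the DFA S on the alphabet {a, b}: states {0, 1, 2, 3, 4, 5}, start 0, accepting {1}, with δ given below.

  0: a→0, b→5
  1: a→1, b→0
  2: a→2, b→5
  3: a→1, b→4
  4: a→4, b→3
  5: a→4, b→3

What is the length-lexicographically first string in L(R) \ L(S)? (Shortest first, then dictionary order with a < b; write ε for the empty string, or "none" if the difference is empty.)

The empty string ε is accepted by R but not by S.
Since ε is the unique shortest string, it is the required witness.

ε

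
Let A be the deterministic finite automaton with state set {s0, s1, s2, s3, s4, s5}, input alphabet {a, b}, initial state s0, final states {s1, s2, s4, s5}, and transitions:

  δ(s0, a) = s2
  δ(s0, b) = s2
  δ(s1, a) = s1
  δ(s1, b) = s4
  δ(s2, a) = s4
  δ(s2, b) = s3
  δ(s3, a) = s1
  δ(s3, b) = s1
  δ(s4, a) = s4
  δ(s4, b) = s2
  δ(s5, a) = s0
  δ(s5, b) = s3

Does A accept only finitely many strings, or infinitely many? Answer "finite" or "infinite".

State s1 is reachable from the start and can reach an accepting state, and it lies on the cycle s1 → s1.
Traversing that cycle any number of times yields accepted strings of unbounded length, so the language is infinite.

infinite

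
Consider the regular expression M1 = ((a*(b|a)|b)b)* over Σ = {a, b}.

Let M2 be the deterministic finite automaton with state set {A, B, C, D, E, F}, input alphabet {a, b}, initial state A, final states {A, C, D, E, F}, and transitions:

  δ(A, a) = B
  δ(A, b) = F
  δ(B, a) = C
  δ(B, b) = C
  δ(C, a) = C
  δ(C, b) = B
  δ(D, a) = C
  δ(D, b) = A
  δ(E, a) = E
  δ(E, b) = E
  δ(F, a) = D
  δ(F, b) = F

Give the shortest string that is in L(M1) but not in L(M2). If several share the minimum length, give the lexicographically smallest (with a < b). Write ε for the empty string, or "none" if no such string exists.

The string aab is accepted by M1 but not by M2.
No shorter string lies in the difference, and aab is the lexicographically first length-3 string in L(M1) \ L(M2).

aab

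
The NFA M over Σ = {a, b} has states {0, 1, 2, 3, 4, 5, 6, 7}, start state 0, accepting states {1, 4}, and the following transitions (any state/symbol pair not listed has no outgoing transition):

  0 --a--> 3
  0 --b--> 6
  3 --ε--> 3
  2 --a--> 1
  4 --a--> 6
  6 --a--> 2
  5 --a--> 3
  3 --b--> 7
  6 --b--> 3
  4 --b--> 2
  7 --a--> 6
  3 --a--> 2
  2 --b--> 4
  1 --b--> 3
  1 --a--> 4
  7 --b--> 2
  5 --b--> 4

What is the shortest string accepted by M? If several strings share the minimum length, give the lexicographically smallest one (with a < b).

aaa

A breadth-first search from 0 reaches an accepting state first via the path 0 → 3 → 2 → 1 on input aaa.
No string of length < 3 is accepted (BFS exhausts all shorter strings without reaching an accepting state), and aaa is the lexicographically least accepting string of length 3.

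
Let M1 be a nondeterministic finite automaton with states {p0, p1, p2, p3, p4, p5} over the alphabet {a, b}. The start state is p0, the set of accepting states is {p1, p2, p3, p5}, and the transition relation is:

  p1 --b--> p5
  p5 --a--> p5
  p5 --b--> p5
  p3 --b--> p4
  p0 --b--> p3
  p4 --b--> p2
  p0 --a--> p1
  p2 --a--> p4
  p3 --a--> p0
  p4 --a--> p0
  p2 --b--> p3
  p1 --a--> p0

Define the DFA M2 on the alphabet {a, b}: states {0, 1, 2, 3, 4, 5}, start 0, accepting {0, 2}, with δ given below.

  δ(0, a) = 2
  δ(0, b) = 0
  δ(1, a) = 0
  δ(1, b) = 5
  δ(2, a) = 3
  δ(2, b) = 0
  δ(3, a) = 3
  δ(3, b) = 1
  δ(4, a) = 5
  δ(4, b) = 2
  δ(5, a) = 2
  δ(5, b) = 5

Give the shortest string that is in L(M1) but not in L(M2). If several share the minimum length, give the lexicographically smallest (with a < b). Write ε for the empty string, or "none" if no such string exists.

aaa

The string aaa is accepted by M1 but not by M2.
No shorter string lies in the difference, and aaa is the lexicographically first length-3 string in L(M1) \ L(M2).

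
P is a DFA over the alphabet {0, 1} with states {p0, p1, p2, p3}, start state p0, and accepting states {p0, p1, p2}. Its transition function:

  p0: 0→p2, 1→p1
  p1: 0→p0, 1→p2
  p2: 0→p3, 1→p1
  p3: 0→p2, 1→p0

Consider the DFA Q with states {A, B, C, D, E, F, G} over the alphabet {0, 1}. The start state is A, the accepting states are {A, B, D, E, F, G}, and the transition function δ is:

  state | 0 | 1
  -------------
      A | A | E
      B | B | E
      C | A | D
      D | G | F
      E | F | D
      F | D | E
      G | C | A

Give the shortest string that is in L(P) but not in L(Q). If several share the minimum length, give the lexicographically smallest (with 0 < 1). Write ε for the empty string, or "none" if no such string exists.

1100

The string 1100 is accepted by P but not by Q.
No shorter string lies in the difference, and 1100 is the lexicographically first length-4 string in L(P) \ L(Q).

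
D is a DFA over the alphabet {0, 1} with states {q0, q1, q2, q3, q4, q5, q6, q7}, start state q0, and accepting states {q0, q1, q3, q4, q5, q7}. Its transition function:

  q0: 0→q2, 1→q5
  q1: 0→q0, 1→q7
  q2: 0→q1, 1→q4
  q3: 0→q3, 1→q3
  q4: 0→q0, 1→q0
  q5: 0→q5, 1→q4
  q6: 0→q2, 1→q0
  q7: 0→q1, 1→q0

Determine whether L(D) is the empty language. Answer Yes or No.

No

The empty string ε is accepted: the run q0 ends in the accepting state q0.
Since at least one string is accepted, L(D) is not empty.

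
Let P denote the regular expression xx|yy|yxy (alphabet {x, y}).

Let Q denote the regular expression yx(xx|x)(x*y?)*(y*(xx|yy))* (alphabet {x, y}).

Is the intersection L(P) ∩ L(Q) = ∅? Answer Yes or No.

Converting the expression P to a DFA (subset construction, then merging equivalent states) gives the minimal DFA with states {p0, p1, p2, p3, p4, p5}, start state p0, accepting states {p3} and transitions p0: x→p1, y→p2; p1: x→p3, y→p4; p2: x→p5, y→p3; p3: x→p4, y→p4; p4: x→p4, y→p4; p5: x→p4, y→p3.
Converting the expression Q to a DFA (subset construction, then merging equivalent states) gives the minimal DFA with states {q0, q1, q2, q3, q4}, start state q0, accepting states {q4} and transitions q0: x→q1, y→q2; q1: x→q1, y→q1; q2: x→q3, y→q1; q3: x→q4, y→q1; q4: x→q4, y→q4.
Exploring the product automaton P × Q from the start pair (p0, q0), following both machines on each input symbol, reaches 7 state pairs: (p0, q0), (p1, q1), (p2, q2), (p3, q1), (p4, q1), (p5, q3), (p4, q4).
P accepts in {p3} and Q accepts in {q4}; no reachable pair has both components accepting, so no string drives both machines to acceptance simultaneously and L(P) ∩ L(Q) = ∅.
So no string is accepted by both, and the intersection is empty.

Yes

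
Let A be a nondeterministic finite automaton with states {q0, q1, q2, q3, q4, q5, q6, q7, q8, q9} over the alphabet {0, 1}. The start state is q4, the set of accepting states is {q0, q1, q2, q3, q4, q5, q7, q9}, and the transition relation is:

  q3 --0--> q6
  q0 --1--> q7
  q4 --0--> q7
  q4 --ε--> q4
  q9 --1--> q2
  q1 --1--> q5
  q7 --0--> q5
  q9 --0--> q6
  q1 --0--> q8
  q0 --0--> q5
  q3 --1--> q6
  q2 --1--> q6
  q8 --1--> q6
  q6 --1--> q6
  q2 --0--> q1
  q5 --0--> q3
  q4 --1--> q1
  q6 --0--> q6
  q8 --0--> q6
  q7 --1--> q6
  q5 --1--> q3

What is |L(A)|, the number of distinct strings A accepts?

The useful subgraph on states {q1, q3, q4, q5, q7} is acyclic, so L(A) is finite; the longest accepting path visits 4 useful states, giving maximum string length 3.
Counting accepting paths from q4 by length: 1 of length 0, 2 of length 1, 2 of length 2, 4 of length 3. Total 9.

9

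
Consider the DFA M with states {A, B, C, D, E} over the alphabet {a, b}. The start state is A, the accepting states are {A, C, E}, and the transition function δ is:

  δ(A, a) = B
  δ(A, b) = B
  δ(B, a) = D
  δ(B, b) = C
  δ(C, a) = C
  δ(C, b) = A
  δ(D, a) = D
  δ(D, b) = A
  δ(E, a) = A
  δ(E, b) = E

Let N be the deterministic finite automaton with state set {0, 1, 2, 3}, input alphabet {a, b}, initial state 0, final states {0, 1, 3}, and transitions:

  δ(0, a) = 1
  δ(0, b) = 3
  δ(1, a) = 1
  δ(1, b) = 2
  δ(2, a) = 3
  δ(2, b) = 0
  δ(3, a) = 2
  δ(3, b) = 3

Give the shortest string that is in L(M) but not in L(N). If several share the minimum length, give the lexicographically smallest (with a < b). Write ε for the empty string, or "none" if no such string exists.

ab

The string ab is accepted by M but not by N.
No shorter string lies in the difference, and ab is the lexicographically first length-2 string in L(M) \ L(N).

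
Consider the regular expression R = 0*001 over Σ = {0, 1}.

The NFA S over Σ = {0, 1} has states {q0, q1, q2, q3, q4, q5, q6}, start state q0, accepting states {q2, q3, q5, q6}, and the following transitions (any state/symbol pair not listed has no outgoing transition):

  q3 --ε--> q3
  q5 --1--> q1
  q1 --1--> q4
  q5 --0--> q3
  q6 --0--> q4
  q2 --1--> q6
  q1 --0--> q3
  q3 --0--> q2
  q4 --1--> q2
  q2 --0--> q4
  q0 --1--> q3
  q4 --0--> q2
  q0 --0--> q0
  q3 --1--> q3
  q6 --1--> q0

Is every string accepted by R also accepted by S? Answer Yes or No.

Converting the expression R to a DFA (subset construction, then merging equivalent states) gives the minimal DFA with states {r0, r1, r2, r3, r4}, start state r0, accepting states {r4} and transitions r0: 0→r1, 1→r2; r1: 0→r3, 1→r2; r2: 0→r2, 1→r2; r3: 0→r3, 1→r4; r4: 0→r2, 1→r2.
Exploring the product automaton R × S from the start pair (r0, q0), following both machines on each input symbol, reaches 9 state pairs: (r0, q0), (r1, q0), (r2, q3), (r3, q0), (r2, q2), (r4, q3), (r2, q4), (r2, q6), (r2, q0).
R accepts in {r4} and S accepts in {q2, q3, q5, q6}. The reachable pairs whose R-component is accepting are (r4, q3); in each of them the S-component is accepting too, so the product for L(R) \ L(S) (R-component accepting, S-component rejecting) has no reachable accepting pair and the difference is empty.
Hence every string in L(R) is also in L(S).

Yes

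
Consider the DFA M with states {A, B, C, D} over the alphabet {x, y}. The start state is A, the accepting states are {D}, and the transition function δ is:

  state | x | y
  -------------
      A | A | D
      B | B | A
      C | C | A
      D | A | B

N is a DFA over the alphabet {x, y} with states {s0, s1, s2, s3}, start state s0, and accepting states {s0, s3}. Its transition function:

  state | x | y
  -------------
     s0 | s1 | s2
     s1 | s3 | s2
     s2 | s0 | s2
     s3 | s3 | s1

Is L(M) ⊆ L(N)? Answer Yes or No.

No

The string y is in L(M) but not in L(N).
So L(M) ⊄ L(N).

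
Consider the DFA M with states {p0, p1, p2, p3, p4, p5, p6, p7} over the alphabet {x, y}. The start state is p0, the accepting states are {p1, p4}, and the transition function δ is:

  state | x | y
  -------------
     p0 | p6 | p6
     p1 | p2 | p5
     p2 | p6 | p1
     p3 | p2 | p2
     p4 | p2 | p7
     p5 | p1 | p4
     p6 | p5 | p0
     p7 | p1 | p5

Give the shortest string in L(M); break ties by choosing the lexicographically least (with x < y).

A breadth-first search from p0 reaches an accepting state first via the path p0 → p6 → p5 → p1 on input xxx.
No string of length < 3 is accepted (BFS exhausts all shorter strings without reaching an accepting state), and xxx is the lexicographically least accepting string of length 3.

xxx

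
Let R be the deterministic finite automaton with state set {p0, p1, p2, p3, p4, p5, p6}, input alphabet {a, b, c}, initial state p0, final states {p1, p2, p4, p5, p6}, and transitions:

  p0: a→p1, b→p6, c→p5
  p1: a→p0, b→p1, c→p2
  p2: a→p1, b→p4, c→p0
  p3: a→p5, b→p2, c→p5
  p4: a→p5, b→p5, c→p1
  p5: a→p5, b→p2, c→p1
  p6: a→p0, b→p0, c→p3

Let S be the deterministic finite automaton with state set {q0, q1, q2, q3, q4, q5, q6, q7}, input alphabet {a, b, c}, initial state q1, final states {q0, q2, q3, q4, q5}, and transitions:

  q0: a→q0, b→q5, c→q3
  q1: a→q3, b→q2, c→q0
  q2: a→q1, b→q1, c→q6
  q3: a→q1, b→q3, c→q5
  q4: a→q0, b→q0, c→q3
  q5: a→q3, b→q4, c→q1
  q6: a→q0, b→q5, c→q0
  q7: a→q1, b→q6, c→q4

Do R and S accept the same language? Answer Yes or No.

Exploring the product automaton R × S from the start pair (p0, q1), following both machines on each input symbol, reaches 7 state pairs: (p0, q1), (p1, q3), (p6, q2), (p5, q0), (p2, q5), (p3, q6), (p4, q4).
R accepts in {p1, p2, p4, p5, p6} and S accepts in {q0, q2, q3, q4, q5}. In every reachable pair the two components are either both accepting — (p1, q3), (p6, q2), (p5, q0), (p2, q5), (p4, q4) — or both non-accepting, so no string is accepted by exactly one of the machines: L(R) \ L(S) and L(S) \ L(R) are both empty.
Hence every string is accepted by R iff it is accepted by S, and the two languages coincide.

Yes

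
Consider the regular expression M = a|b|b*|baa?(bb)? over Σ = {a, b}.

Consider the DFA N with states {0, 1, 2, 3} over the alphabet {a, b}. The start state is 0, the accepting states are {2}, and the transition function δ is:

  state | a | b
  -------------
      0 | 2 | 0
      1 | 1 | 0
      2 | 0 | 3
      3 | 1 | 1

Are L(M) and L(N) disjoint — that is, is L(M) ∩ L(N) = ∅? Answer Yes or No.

No

The string a is accepted by both M and N.
Hence L(M) ∩ L(N) ≠ ∅.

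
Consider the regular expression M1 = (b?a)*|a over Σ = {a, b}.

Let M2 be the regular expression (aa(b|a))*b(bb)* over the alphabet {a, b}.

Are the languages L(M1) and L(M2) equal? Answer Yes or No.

The empty string ε is accepted by M1 but rejected by M2.
So L(M1) ≠ L(M2).

No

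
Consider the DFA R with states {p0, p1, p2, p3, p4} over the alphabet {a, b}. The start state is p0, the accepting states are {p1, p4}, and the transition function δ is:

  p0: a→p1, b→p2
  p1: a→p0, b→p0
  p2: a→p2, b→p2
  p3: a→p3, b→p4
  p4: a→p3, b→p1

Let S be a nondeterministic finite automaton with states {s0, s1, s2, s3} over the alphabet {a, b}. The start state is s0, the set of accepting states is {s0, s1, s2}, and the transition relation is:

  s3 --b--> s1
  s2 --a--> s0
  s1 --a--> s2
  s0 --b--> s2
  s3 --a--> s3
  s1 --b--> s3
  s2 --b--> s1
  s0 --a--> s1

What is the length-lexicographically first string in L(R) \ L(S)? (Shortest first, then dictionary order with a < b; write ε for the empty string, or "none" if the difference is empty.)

aba

The string aba is accepted by R but not by S.
No shorter string lies in the difference, and aba is the lexicographically first length-3 string in L(R) \ L(S).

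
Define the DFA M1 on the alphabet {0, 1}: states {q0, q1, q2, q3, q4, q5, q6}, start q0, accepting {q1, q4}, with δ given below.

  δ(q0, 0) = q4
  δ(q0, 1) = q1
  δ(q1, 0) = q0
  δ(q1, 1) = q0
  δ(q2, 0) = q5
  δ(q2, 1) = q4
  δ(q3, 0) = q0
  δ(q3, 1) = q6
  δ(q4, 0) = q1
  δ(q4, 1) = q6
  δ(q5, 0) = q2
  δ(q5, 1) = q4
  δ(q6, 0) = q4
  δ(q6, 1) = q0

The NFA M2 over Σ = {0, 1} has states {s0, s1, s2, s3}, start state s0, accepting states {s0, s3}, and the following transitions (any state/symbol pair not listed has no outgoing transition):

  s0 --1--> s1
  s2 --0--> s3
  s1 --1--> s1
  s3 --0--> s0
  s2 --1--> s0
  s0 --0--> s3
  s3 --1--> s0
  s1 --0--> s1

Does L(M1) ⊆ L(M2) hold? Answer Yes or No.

No

The string 1 is in L(M1) but not in L(M2).
So L(M1) ⊄ L(M2).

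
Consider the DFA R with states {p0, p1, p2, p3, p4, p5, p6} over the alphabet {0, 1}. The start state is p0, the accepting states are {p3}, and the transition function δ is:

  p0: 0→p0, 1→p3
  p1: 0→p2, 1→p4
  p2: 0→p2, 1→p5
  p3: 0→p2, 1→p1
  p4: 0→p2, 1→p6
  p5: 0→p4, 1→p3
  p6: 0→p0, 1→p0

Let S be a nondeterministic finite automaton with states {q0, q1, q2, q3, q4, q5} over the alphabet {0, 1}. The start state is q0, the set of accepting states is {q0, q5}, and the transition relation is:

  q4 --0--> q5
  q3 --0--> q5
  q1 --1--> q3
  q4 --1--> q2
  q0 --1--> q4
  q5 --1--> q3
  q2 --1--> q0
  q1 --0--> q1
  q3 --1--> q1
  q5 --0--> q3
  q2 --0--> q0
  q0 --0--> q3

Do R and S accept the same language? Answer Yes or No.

The string 1 is accepted by R but rejected by S.
So L(R) ≠ L(S).

No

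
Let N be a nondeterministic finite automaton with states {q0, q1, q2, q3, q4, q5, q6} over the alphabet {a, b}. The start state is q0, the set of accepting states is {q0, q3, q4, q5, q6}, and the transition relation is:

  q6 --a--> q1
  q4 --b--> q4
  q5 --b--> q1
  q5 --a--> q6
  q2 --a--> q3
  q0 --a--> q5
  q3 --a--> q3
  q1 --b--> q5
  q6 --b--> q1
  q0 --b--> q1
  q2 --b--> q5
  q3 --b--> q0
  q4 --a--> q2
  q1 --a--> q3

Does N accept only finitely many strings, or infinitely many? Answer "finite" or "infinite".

infinite

State q0 is reachable from the start and can reach an accepting state, and it lies on the cycle q0 → q1 → q3 → q0.
Traversing that cycle any number of times yields accepted strings of unbounded length, so the language is infinite.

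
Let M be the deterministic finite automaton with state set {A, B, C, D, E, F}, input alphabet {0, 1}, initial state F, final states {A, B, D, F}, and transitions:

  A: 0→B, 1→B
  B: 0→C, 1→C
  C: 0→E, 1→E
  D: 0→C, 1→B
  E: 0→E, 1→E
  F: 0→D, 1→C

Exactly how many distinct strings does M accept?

3

The useful subgraph on states {B, D, F} is acyclic, so L(M) is finite; the longest accepting path visits 3 useful states, giving maximum string length 2.
Counting accepting paths from F by length: 1 of length 0, 1 of length 1, 1 of length 2. Total 3.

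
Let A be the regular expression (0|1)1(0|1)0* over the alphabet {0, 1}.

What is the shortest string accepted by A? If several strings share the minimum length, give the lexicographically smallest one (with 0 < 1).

010

By inspection of the expression, no string of length less than 3 matches, and 010 is the lexicographically first match of length 3.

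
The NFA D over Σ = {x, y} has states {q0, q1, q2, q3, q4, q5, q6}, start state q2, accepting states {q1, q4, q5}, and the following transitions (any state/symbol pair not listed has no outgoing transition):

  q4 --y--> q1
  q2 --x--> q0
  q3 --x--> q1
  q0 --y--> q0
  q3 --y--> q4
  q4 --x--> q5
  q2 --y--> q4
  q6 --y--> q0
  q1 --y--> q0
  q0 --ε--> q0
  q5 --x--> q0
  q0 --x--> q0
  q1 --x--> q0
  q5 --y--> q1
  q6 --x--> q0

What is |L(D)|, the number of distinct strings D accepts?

The useful subgraph on states {q1, q2, q4, q5} is acyclic, so L(D) is finite; the longest accepting path visits 4 useful states, giving maximum string length 3.
Counting accepting paths from q2 by length: 1 of length 1, 2 of length 2, 1 of length 3. Total 4.

4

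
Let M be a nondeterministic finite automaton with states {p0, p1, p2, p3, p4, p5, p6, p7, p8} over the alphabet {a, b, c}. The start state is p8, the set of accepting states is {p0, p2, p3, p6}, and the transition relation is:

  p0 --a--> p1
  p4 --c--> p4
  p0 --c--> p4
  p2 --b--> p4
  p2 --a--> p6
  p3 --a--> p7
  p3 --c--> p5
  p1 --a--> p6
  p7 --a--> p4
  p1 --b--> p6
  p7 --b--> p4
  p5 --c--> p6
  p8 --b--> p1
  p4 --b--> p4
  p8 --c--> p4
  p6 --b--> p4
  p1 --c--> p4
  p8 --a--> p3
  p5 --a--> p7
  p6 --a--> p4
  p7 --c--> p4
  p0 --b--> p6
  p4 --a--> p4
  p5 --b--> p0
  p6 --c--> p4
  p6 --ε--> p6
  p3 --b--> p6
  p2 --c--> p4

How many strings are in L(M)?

9

The useful subgraph on states {p0, p1, p3, p5, p6, p8} is acyclic, so L(M) is finite; the longest accepting path visits 6 useful states, giving maximum string length 5.
Counting accepting paths from p8 by length: 1 of length 1, 3 of length 2, 2 of length 3, 1 of length 4, 2 of length 5. Total 9.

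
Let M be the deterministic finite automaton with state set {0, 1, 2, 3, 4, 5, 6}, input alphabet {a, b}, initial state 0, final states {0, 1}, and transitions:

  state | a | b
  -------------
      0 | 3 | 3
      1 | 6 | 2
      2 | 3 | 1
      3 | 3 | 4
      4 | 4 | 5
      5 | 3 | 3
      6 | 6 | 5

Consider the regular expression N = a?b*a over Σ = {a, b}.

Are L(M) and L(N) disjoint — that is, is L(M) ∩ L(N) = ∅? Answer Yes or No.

Yes

Converting the expression N to a DFA (subset construction, then merging equivalent states) gives the minimal DFA with states {n0, n1, n2, n3, n4}, start state n0, accepting states {n1, n3} and transitions n0: a→n1, b→n2; n1: a→n3, b→n2; n2: a→n3, b→n2; n3: a→n4, b→n4; n4: a→n4, b→n4.
Exploring the product automaton M × N from the start pair (0, n0), following both machines on each input symbol, reaches 10 state pairs: (0, n0), (3, n1), (3, n2), (3, n3), (4, n2), (3, n4), (4, n4), (4, n3), (5, n2), (5, n4).
M accepts in {0, 1} and N accepts in {n1, n3}; no reachable pair has both components accepting, so no string drives both machines to acceptance simultaneously and L(M) ∩ L(N) = ∅.
So no string is accepted by both, and the intersection is empty.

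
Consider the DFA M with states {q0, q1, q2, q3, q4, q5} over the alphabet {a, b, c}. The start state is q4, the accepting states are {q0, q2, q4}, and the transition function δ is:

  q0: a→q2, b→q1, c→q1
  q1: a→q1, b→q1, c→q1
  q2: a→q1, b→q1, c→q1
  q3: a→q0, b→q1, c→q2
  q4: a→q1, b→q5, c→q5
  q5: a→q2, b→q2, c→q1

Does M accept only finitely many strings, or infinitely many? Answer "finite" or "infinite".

The useful states (reachable from q4 and able to reach an accepting state) are {q2, q4, q5}.
Restricted to these states the transition graph has no cycle, so every accepting path has bounded length and L is finite.

finite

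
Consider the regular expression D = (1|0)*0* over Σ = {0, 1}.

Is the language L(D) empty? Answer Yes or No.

No

The empty string ε matches the expression, so it belongs to L(D).
Since L(D) contains at least one string, it is not empty.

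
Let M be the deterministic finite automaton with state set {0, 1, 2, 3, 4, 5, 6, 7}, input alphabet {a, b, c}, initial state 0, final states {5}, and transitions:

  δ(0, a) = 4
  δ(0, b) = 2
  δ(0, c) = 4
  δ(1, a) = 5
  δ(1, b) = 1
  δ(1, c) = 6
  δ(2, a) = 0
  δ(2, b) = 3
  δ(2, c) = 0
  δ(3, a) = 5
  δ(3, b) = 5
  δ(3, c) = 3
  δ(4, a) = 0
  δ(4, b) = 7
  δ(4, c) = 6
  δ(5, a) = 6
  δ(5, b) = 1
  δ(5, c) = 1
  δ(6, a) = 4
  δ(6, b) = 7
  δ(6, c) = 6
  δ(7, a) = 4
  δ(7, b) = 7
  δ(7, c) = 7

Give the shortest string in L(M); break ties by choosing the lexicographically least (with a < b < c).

bba

A breadth-first search from 0 reaches an accepting state first via the path 0 → 2 → 3 → 5 on input bba.
No string of length < 3 is accepted (BFS exhausts all shorter strings without reaching an accepting state), and bba is the lexicographically least accepting string of length 3.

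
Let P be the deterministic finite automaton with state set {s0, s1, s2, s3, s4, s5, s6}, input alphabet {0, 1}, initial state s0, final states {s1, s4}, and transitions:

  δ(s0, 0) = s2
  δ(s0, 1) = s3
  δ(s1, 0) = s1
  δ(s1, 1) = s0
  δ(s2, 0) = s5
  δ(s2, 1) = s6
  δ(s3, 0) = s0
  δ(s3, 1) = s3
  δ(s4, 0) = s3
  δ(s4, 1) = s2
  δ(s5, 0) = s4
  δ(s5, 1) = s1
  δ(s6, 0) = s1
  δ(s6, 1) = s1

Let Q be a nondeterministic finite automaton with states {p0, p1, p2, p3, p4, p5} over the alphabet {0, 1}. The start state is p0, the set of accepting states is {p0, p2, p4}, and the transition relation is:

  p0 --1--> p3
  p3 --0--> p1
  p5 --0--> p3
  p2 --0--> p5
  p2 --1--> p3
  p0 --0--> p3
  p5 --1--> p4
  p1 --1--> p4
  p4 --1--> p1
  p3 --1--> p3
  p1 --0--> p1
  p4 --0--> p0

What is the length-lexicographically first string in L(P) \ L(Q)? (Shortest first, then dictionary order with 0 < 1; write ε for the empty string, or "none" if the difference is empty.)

The string 000 is accepted by P but not by Q.
No shorter string lies in the difference, and 000 is the lexicographically first length-3 string in L(P) \ L(Q).

000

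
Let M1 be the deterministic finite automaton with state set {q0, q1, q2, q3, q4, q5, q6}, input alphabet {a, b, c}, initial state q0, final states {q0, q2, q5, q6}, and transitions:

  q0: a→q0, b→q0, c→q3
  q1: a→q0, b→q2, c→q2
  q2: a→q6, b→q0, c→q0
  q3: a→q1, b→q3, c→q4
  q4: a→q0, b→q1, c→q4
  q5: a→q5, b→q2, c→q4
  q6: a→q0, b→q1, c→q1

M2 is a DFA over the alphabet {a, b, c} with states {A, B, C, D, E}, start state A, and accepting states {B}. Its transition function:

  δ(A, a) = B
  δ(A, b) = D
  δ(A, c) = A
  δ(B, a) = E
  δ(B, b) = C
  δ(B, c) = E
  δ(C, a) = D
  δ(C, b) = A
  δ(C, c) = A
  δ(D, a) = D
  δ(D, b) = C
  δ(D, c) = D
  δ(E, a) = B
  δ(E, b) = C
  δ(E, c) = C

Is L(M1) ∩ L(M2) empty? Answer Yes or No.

The string a is accepted by both M1 and M2.
Hence L(M1) ∩ L(M2) ≠ ∅.

No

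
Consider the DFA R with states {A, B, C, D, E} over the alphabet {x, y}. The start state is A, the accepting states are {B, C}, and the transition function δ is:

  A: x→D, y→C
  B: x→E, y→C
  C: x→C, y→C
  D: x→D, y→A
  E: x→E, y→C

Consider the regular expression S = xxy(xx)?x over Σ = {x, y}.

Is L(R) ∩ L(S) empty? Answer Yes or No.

Yes

Converting the expression S to a DFA (subset construction, then merging equivalent states) gives the minimal DFA with states {s0, s1, s2, s3, s4, s5, s6, s7}, start state s0, accepting states {s5, s7} and transitions s0: x→s1, y→s2; s1: x→s3, y→s2; s2: x→s2, y→s2; s3: x→s2, y→s4; s4: x→s5, y→s2; s5: x→s6, y→s2; s6: x→s7, y→s2; s7: x→s2, y→s2.
Exploring the product automaton R × S from the start pair (A, s0), following both machines on each input symbol, reaches 10 state pairs: (A, s0), (D, s1), (C, s2), (D, s3), (A, s2), (D, s2), (A, s4), (D, s5), (D, s6), (D, s7).
R accepts in {B, C} and S accepts in {s5, s7}; no reachable pair has both components accepting, so no string drives both machines to acceptance simultaneously and L(R) ∩ L(S) = ∅.
So no string is accepted by both, and the intersection is empty.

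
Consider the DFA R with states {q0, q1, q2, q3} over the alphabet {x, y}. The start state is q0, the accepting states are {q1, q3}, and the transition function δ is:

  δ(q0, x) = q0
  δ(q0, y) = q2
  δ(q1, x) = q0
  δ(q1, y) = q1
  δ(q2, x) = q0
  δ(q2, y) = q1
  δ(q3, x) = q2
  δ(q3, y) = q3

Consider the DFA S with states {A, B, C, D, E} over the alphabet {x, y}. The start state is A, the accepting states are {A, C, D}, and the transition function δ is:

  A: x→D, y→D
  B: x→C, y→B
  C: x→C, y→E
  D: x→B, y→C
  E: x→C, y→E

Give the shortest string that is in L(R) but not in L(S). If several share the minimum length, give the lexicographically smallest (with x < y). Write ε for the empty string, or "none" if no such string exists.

xyy

The string xyy is accepted by R but not by S.
No shorter string lies in the difference, and xyy is the lexicographically first length-3 string in L(R) \ L(S).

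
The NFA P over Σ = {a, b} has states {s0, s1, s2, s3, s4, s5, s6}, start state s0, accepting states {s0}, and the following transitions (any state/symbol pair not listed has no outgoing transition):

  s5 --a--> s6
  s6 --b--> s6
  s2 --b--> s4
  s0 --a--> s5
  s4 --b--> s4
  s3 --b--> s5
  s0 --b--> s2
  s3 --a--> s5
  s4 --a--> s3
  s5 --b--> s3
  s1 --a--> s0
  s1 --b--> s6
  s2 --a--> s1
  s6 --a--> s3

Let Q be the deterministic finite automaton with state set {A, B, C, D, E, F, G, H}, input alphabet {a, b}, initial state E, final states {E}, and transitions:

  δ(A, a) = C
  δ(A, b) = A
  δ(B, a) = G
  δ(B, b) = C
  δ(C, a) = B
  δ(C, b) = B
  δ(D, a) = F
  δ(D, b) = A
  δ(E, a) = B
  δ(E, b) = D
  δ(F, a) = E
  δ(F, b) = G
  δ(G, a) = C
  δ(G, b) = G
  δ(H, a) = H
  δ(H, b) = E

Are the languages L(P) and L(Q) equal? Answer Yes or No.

Yes

Exploring the product automaton P × Q from the start pair (s0, E), following both machines on each input symbol, reaches 7 state pairs: (s0, E), (s5, B), (s2, D), (s6, G), (s3, C), (s1, F), (s4, A).
P accepts in {s0} and Q accepts in {E}. In every reachable pair the two components are either both accepting — (s0, E) — or both non-accepting, so no string is accepted by exactly one of the machines: L(P) \ L(Q) and L(Q) \ L(P) are both empty.
Hence every string is accepted by P iff it is accepted by Q, and the two languages coincide.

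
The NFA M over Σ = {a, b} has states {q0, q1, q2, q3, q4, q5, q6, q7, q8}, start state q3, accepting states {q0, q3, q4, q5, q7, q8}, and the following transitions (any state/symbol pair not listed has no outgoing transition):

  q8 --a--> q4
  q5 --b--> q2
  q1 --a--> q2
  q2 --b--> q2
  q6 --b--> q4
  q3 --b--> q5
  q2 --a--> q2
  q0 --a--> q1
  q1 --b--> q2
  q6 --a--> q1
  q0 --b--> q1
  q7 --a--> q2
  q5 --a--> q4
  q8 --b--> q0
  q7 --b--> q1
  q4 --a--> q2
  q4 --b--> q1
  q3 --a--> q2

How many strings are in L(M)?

The useful subgraph on states {q3, q4, q5} is acyclic, so L(M) is finite; the longest accepting path visits 3 useful states, giving maximum string length 2.
Counting accepting paths from q3 by length: 1 of length 0, 1 of length 1, 1 of length 2. Total 3.

3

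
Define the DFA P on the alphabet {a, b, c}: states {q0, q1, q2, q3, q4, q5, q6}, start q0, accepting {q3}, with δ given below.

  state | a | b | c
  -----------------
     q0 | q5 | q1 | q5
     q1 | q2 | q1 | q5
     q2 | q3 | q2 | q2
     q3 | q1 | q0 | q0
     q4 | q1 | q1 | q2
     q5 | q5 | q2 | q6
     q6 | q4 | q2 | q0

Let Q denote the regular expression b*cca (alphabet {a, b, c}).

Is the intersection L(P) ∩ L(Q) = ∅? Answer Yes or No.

Converting the expression Q to a DFA (subset construction, then merging equivalent states) gives the minimal DFA with states {r0, r1, r2, r3, r4}, start state r0, accepting states {r4} and transitions r0: a→r1, b→r0, c→r2; r1: a→r1, b→r1, c→r1; r2: a→r1, b→r1, c→r3; r3: a→r4, b→r1, c→r1; r4: a→r1, b→r1, c→r1.
Exploring the product automaton P × Q from the start pair (q0, r0), following both machines on each input symbol, reaches 12 state pairs: (q0, r0), (q5, r1), (q1, r0), (q5, r2), (q2, r1), (q6, r1), (q6, r3), (q3, r1), (q4, r1), (q0, r1), (q4, r4), (q1, r1).
P accepts in {q3} and Q accepts in {r4}; no reachable pair has both components accepting, so no string drives both machines to acceptance simultaneously and L(P) ∩ L(Q) = ∅.
So no string is accepted by both, and the intersection is empty.

Yes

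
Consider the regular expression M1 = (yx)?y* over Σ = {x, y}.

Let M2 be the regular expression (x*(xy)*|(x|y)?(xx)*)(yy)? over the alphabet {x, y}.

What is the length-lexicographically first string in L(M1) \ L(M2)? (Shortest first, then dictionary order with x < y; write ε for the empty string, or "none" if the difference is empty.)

yx

The string yx is accepted by M1 but not by M2.
No shorter string lies in the difference, and yx is the lexicographically first length-2 string in L(M1) \ L(M2).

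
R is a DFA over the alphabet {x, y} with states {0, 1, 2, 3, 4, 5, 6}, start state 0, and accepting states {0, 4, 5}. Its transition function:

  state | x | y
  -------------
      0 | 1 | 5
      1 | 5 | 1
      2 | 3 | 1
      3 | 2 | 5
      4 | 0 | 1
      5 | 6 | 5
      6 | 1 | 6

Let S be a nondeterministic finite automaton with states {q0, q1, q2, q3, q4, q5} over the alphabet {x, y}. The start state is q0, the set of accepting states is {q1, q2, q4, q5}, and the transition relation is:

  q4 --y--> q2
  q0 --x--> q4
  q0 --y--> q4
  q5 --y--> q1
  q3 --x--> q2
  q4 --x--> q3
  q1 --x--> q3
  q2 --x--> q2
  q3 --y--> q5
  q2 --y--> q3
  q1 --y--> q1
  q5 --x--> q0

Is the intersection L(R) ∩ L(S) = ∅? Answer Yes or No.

The string y is accepted by both R and S.
Hence L(R) ∩ L(S) ≠ ∅.

No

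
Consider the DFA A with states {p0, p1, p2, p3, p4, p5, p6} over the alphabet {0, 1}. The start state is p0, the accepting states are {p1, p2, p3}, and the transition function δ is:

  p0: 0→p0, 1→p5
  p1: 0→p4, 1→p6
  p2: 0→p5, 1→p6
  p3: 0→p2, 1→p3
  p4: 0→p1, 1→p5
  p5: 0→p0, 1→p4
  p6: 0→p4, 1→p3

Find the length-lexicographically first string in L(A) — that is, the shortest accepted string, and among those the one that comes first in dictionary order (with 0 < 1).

110

A breadth-first search from p0 reaches an accepting state first via the path p0 → p5 → p4 → p1 on input 110.
No string of length < 3 is accepted (BFS exhausts all shorter strings without reaching an accepting state), and 110 is the lexicographically least accepting string of length 3.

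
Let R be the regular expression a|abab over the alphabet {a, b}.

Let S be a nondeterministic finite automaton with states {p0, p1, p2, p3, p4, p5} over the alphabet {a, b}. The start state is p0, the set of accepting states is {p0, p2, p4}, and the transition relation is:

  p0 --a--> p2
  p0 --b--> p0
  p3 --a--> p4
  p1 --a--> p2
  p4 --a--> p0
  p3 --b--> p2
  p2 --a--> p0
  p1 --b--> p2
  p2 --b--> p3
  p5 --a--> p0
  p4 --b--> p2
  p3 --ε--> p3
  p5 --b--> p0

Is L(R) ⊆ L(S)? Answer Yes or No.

Yes

Converting the expression R to a DFA (subset construction, then merging equivalent states) gives the minimal DFA with states {r0, r1, r2, r3, r4, r5}, start state r0, accepting states {r1, r5} and transitions r0: a→r1, b→r2; r1: a→r2, b→r3; r2: a→r2, b→r2; r3: a→r4, b→r2; r4: a→r2, b→r5; r5: a→r2, b→r2.
Exploring the product automaton R × S from the start pair (r0, p0), following both machines on each input symbol, reaches 9 state pairs: (r0, p0), (r1, p2), (r2, p0), (r3, p3), (r2, p2), (r4, p4), (r2, p3), (r5, p2), (r2, p4).
R accepts in {r1, r5} and S accepts in {p0, p2, p4}. The reachable pairs whose R-component is accepting are (r1, p2), (r5, p2); in each of them the S-component is accepting too, so the product for L(R) \ L(S) (R-component accepting, S-component rejecting) has no reachable accepting pair and the difference is empty.
Hence every string in L(R) is also in L(S).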